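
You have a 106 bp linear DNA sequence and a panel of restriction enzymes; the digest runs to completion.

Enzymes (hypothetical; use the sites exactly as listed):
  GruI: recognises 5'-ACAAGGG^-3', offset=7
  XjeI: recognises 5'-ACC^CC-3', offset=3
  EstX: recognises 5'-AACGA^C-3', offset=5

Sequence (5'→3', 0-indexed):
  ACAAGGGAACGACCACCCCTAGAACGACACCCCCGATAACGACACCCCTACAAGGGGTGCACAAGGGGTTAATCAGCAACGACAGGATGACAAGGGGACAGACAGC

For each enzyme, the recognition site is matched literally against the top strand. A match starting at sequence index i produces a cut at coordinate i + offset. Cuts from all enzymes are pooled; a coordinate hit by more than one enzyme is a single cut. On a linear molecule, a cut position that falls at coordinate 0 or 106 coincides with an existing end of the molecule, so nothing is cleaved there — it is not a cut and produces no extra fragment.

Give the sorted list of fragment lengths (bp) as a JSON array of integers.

Scan for sites:
  GruI ACAAGGG/7: at [0, 49, 60, 89] ⇒ [7, 56, 67, 96]
  XjeI ACCCC/3: at [14, 28, 43] ⇒ [17, 31, 46]
  EstX AACGAC/5: at [7, 22, 37, 77] ⇒ [12, 27, 42, 82]

Pooled cuts: [7, 12, 17, 27, 31, 42, 46, 56, 67, 82, 96]

Fragment lengths:
  [0,7): 7 bp
  [7,12): 5 bp
  [12,17): 5 bp
  [17,27): 10 bp
  [27,31): 4 bp
  [31,42): 11 bp
  [42,46): 4 bp
  [46,56): 10 bp
  [56,67): 11 bp
  [67,82): 15 bp
  [82,96): 14 bp
  [96,106): 10 bp

[4,4,5,5,7,10,10,10,11,11,14,15]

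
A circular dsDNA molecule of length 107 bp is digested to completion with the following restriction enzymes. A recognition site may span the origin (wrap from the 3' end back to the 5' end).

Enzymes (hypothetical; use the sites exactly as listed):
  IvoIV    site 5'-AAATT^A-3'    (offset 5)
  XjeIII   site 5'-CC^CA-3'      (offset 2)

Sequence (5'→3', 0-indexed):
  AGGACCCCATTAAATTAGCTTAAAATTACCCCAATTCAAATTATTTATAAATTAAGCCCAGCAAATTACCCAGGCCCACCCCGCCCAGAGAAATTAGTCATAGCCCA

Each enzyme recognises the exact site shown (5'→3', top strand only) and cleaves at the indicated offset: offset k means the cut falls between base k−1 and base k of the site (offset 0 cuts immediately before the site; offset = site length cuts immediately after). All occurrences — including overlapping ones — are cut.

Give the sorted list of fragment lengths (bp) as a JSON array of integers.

[3,4,5,6,9,9,9,9,10,10,11,11,11]

Scan for sites:
  IvoIV (AAATTA, off=5): starts [11, 22, 37, 48, 62, 90] → cuts [16, 27, 42, 53, 67, 95]
  XjeIII (CCCA, off=2): starts [5, 29, 56, 68, 74, 83, 103] → cuts [7, 31, 58, 70, 76, 85, 105]

All cut coordinates (distinct, sorted): [7, 16, 27, 31, 42, 53, 58, 67, 70, 76, 85, 95, 105]

Fragments:
  7→16: 9 bp
  16→27: 11 bp
  27→31: 4 bp
  31→42: 11 bp
  42→53: 11 bp
  53→58: 5 bp
  58→67: 9 bp
  67→70: 3 bp
  70→76: 6 bp
  76→85: 9 bp
  85→95: 10 bp
  95→105: 10 bp
  105→7 (wrap): 107-105+7 = 9 bp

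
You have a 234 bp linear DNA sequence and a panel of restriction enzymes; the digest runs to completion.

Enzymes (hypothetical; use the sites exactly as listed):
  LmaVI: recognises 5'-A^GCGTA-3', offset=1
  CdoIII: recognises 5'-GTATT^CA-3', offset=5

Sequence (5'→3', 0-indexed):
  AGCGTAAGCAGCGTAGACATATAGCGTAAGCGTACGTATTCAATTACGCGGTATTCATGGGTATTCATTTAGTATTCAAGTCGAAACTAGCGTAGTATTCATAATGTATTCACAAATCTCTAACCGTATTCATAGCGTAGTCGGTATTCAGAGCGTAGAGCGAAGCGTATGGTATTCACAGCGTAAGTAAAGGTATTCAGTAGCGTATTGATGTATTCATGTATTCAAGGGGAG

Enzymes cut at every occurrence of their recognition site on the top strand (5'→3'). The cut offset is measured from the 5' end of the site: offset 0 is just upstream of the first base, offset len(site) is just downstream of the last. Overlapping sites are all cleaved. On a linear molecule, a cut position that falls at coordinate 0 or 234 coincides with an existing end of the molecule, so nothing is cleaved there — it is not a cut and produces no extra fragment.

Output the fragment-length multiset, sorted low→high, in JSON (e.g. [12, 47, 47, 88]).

[1,4,4,4,5,6,8,9,9,10,10,11,11,11,12,12,13,13,14,15,15,17,20]

Per-enzyme occurrences:
  LmaVI (AGCGTA, off=1): starts [0, 9, 22, 28, 88, 133, 151, 163, 179, 201] → cuts [1, 10, 23, 29, 89, 134, 152, 164, 180, 202]
  CdoIII (GTATTCA, off=5): starts [35, 50, 60, 71, 94, 105, 125, 143, 171, 192, 212, 220] → cuts [40, 55, 65, 76, 99, 110, 130, 148, 176, 197, 217, 225]

Pooled cuts: [1, 10, 23, 29, 40, 55, 65, 76, 89, 99, 110, 130, 134, 148, 152, 164, 176, 180, 197, 202, 217, 225]

Fragments:
  [0,1): 1 bp
  [1,10): 9 bp
  [10,23): 13 bp
  [23,29): 6 bp
  [29,40): 11 bp
  [40,55): 15 bp
  [55,65): 10 bp
  [65,76): 11 bp
  [76,89): 13 bp
  [89,99): 10 bp
  [99,110): 11 bp
  [110,130): 20 bp
  [130,134): 4 bp
  [134,148): 14 bp
  [148,152): 4 bp
  [152,164): 12 bp
  [164,176): 12 bp
  [176,180): 4 bp
  [180,197): 17 bp
  [197,202): 5 bp
  [202,217): 15 bp
  [217,225): 8 bp
  [225,234): 9 bp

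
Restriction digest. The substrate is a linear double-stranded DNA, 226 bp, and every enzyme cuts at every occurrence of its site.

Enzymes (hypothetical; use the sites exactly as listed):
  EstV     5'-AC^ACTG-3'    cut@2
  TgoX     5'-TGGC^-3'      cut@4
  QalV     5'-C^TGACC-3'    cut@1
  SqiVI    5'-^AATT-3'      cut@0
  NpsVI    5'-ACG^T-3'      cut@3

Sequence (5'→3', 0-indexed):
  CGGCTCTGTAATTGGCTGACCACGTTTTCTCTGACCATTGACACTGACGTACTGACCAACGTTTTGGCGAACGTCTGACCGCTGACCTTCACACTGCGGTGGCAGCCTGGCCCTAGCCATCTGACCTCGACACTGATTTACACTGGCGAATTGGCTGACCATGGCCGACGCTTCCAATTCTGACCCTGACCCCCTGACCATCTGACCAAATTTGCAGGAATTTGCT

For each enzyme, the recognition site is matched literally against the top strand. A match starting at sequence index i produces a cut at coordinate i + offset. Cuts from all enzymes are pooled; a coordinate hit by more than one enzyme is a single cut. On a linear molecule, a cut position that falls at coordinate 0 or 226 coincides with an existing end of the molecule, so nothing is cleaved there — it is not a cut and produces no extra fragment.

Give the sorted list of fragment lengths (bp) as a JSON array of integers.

[1,2,3,5,5,6,6,6,7,7,7,7,7,7,8,8,8,8,8,9,9,10,10,10,10,10,10,10,11,11]

Site scan:
  EstV ACACTG/2: at [40, 90, 129, 139] ⇒ [42, 92, 131, 141]
  TgoX TGGC/4: at [12, 64, 99, 107, 143, 151, 161] ⇒ [16, 68, 103, 111, 147, 155, 165]
  QalV CTGACC/1: at [15, 30, 51, 74, 81, 120, 154, 179, 185, 193, 201] ⇒ [16, 31, 52, 75, 82, 121, 155, 180, 186, 194, 202]
  SqiVI AATT/0: at [9, 148, 175, 208, 218] ⇒ [9, 148, 175, 208, 218]
  NpsVI ACGT/3: at [21, 46, 58, 70] ⇒ [24, 49, 61, 73]

All cut coordinates (distinct, sorted): [9, 16, 24, 31, 42, 49, 52, 61, 68, 73, 75, 82, 92, 103, 111, 121, 131, 141, 147, 148, 155, 165, 175, 180, 186, 194, 202, 208, 218]

Fragments:
  [0,9): 9 bp
  [9,16): 7 bp
  [16,24): 8 bp
  [24,31): 7 bp
  [31,42): 11 bp
  [42,49): 7 bp
  [49,52): 3 bp
  [52,61): 9 bp
  [61,68): 7 bp
  [68,73): 5 bp
  [73,75): 2 bp
  [75,82): 7 bp
  [82,92): 10 bp
  [92,103): 11 bp
  [103,111): 8 bp
  [111,121): 10 bp
  [121,131): 10 bp
  [131,141): 10 bp
  [141,147): 6 bp
  [147,148): 1 bp
  [148,155): 7 bp
  [155,165): 10 bp
  [165,175): 10 bp
  [175,180): 5 bp
  [180,186): 6 bp
  [186,194): 8 bp
  [194,202): 8 bp
  [202,208): 6 bp
  [208,218): 10 bp
  [218,226): 8 bp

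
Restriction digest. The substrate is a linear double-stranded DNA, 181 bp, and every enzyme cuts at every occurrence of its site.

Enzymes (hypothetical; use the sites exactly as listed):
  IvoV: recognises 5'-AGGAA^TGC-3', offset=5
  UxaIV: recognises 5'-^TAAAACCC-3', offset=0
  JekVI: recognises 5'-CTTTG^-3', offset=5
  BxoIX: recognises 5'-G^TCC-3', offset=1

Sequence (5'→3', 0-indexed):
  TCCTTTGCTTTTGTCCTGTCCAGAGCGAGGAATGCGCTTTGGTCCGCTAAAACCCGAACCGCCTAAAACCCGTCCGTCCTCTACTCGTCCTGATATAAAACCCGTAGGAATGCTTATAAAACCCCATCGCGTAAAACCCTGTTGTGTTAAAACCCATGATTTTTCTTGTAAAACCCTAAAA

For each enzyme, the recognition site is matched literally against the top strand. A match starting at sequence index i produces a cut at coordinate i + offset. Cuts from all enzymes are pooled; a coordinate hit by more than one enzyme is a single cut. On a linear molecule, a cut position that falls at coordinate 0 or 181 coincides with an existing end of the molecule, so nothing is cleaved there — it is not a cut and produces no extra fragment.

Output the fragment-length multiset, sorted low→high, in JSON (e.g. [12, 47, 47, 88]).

Scan for sites:
  IvoV AGGAATGC/5: at [27, 105] ⇒ [32, 110]
  UxaIV TAAAACCC/0: at [47, 63, 95, 116, 131, 147, 168] ⇒ [47, 63, 95, 116, 131, 147, 168]
  JekVI CTTTG/5: at [2, 36] ⇒ [7, 41]
  BxoIX GTCC/1: at [12, 17, 41, 71, 75, 86] ⇒ [13, 18, 42, 72, 76, 87]

Pooled cuts: [7, 13, 18, 32, 41, 42, 47, 63, 72, 76, 87, 95, 110, 116, 131, 147, 168]

Fragments:
  [0,7): 7 bp
  [7,13): 6 bp
  [13,18): 5 bp
  [18,32): 14 bp
  [32,41): 9 bp
  [41,42): 1 bp
  [42,47): 5 bp
  [47,63): 16 bp
  [63,72): 9 bp
  [72,76): 4 bp
  [76,87): 11 bp
  [87,95): 8 bp
  [95,110): 15 bp
  [110,116): 6 bp
  [116,131): 15 bp
  [131,147): 16 bp
  [147,168): 21 bp
  [168,181): 13 bp

[1,4,5,5,6,6,7,8,9,9,11,13,14,15,15,16,16,21]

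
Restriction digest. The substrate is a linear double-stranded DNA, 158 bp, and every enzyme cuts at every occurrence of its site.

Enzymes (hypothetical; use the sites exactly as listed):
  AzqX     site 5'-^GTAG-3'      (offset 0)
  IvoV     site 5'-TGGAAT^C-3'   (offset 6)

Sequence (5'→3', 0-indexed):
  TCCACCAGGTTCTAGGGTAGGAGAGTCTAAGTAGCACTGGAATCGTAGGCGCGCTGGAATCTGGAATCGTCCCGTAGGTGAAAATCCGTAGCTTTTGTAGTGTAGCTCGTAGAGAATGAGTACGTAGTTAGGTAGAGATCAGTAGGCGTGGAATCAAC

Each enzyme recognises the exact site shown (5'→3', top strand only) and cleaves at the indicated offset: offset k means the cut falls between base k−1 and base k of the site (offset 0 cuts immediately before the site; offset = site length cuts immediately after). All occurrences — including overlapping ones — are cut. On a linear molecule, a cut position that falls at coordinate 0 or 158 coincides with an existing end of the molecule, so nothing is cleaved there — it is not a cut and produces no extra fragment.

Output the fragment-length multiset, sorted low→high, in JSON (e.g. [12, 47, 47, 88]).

Per-enzyme occurrences:
  AzqX GTAG/0: at [16, 30, 44, 73, 87, 96, 101, 108, 123, 131, 141] ⇒ [16, 30, 44, 73, 87, 96, 101, 108, 123, 131, 141]
  IvoV TGGAATC/6: at [37, 54, 61, 148] ⇒ [43, 60, 67, 154]

All cut coordinates (distinct, sorted): [16, 30, 43, 44, 60, 67, 73, 87, 96, 101, 108, 123, 131, 141, 154]

Fragment lengths:
  [0,16): 16 bp
  [16,30): 14 bp
  [30,43): 13 bp
  [43,44): 1 bp
  [44,60): 16 bp
  [60,67): 7 bp
  [67,73): 6 bp
  [73,87): 14 bp
  [87,96): 9 bp
  [96,101): 5 bp
  [101,108): 7 bp
  [108,123): 15 bp
  [123,131): 8 bp
  [131,141): 10 bp
  [141,154): 13 bp
  [154,158): 4 bp

[1,4,5,6,7,7,8,9,10,13,13,14,14,15,16,16]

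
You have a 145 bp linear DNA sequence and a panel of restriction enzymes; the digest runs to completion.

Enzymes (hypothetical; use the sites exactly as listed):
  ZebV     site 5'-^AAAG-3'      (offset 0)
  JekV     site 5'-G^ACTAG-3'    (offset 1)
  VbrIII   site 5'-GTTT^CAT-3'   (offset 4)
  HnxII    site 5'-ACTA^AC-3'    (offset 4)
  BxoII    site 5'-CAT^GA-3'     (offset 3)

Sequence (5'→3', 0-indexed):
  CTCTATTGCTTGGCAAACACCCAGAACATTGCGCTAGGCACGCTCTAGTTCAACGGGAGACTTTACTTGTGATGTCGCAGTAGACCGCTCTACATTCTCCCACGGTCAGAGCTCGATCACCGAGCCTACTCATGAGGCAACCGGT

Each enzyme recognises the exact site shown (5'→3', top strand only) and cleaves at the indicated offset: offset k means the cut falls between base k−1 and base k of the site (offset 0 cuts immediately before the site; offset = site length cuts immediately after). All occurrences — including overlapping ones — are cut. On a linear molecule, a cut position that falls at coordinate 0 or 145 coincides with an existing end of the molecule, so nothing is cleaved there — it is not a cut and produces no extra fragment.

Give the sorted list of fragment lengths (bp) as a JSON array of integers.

[12,133]

Site scan:
  ZebV (AAAG, off=0): no sites
  JekV (GACTAG, off=1): no sites
  VbrIII (GTTTCAT, off=4): no sites
  HnxII (ACTAAC, off=4): no sites
  BxoII (CATGA, off=3): starts [130] → cuts [133]

All cut coordinates (distinct, sorted): [133]

Fragment lengths:
  [0,133): 133 bp
  [133,145): 12 bp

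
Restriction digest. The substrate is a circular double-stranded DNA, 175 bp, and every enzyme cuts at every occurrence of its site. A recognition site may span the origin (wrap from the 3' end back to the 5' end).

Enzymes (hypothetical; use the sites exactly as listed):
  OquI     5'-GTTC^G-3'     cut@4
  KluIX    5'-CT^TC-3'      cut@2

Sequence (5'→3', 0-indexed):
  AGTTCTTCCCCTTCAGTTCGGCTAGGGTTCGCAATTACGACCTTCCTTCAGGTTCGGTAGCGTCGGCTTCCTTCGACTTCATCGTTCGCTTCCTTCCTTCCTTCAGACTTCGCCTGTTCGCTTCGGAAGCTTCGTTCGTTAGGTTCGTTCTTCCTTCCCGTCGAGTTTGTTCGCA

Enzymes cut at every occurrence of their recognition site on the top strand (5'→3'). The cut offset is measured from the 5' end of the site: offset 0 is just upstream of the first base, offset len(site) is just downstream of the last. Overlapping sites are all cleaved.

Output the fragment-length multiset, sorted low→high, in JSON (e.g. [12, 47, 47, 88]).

Scan for sites:
  OquI (GTTCG, off=4): starts [15, 26, 51, 83, 115, 133, 142, 168] → cuts [19, 30, 55, 87, 119, 137, 146, 172]
  KluIX (CTTC, off=2): starts [4, 10, 41, 45, 66, 70, 76, 88, 92, 96, 100, 107, 120, 129, 149, 153] → cuts [6, 12, 43, 47, 68, 72, 78, 90, 94, 98, 102, 109, 122, 131, 151, 155]

All cut coordinates (distinct, sorted): [6, 12, 19, 30, 43, 47, 55, 68, 72, 78, 87, 90, 94, 98, 102, 109, 119, 122, 131, 137, 146, 151, 155, 172]

Fragments:
  6→12: 6 bp
  12→19: 7 bp
  19→30: 11 bp
  30→43: 13 bp
  43→47: 4 bp
  47→55: 8 bp
  55→68: 13 bp
  68→72: 4 bp
  72→78: 6 bp
  78→87: 9 bp
  87→90: 3 bp
  90→94: 4 bp
  94→98: 4 bp
  98→102: 4 bp
  102→109: 7 bp
  109→119: 10 bp
  119→122: 3 bp
  122→131: 9 bp
  131→137: 6 bp
  137→146: 9 bp
  146→151: 5 bp
  151→155: 4 bp
  155→172: 17 bp
  172→6 (wrap): 175-172+6 = 9 bp

[3,3,4,4,4,4,4,4,5,6,6,6,7,7,8,9,9,9,9,10,11,13,13,17]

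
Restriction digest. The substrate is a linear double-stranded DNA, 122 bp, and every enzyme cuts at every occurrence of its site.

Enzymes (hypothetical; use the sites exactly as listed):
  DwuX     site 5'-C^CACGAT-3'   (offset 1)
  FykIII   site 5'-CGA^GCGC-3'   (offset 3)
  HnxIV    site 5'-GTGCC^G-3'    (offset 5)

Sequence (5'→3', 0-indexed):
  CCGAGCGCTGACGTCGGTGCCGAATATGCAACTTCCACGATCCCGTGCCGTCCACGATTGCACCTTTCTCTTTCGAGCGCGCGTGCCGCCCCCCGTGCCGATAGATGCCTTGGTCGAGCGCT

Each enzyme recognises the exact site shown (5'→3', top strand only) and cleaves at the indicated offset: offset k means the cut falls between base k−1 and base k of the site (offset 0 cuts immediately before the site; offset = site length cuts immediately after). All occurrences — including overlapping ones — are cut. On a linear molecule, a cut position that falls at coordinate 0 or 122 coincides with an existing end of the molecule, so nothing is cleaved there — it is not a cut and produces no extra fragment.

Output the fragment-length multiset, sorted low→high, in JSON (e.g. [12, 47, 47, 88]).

[3,4,5,11,12,14,14,17,18,24]

Per-enzyme occurrences:
  DwuX (CCACGAT, off=1): starts [34, 51] → cuts [35, 52]
  FykIII (CGAGCGC, off=3): starts [1, 73, 114] → cuts [4, 76, 117]
  HnxIV (GTGCCG, off=5): starts [16, 44, 82, 94] → cuts [21, 49, 87, 99]

All cut coordinates (distinct, sorted): [4, 21, 35, 49, 52, 76, 87, 99, 117]

Fragment lengths:
  [0,4): 4 bp
  [4,21): 17 bp
  [21,35): 14 bp
  [35,49): 14 bp
  [49,52): 3 bp
  [52,76): 24 bp
  [76,87): 11 bp
  [87,99): 12 bp
  [99,117): 18 bp
  [117,122): 5 bp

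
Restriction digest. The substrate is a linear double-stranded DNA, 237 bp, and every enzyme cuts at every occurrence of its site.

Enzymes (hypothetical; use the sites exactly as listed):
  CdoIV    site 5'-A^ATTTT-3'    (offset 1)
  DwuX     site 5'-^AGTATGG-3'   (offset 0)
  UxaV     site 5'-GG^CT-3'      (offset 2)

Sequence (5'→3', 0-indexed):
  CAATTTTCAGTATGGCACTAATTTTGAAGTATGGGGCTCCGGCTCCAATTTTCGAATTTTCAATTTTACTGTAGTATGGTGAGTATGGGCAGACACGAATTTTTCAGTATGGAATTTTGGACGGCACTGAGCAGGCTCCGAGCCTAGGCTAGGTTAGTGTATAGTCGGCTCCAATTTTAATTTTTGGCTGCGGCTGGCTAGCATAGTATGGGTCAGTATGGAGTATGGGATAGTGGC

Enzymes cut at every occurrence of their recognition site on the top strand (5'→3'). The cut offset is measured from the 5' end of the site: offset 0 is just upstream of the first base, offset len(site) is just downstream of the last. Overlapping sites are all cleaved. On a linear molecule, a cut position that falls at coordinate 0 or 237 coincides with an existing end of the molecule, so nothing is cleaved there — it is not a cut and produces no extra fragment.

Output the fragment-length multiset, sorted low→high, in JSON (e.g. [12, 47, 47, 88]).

Site scan:
  CdoIV (AATTTT, off=1): starts [1, 19, 46, 54, 61, 97, 112, 172, 178] → cuts [2, 20, 47, 55, 62, 98, 113, 173, 179]
  DwuX (AGTATGG, off=0): starts [8, 27, 72, 81, 105, 204, 214, 221] → cuts [8, 27, 72, 81, 105, 204, 214, 221]
  UxaV (GGCT, off=2): starts [34, 40, 133, 146, 166, 185, 191, 195] → cuts [36, 42, 135, 148, 168, 187, 193, 197]

Pooled cuts: [2, 8, 20, 27, 36, 42, 47, 55, 62, 72, 81, 98, 105, 113, 135, 148, 168, 173, 179, 187, 193, 197, 204, 214, 221]

Fragments:
  [0,2): 2 bp
  [2,8): 6 bp
  [8,20): 12 bp
  [20,27): 7 bp
  [27,36): 9 bp
  [36,42): 6 bp
  [42,47): 5 bp
  [47,55): 8 bp
  [55,62): 7 bp
  [62,72): 10 bp
  [72,81): 9 bp
  [81,98): 17 bp
  [98,105): 7 bp
  [105,113): 8 bp
  [113,135): 22 bp
  [135,148): 13 bp
  [148,168): 20 bp
  [168,173): 5 bp
  [173,179): 6 bp
  [179,187): 8 bp
  [187,193): 6 bp
  [193,197): 4 bp
  [197,204): 7 bp
  [204,214): 10 bp
  [214,221): 7 bp
  [221,237): 16 bp

[2,4,5,5,6,6,6,6,7,7,7,7,7,8,8,8,9,9,10,10,12,13,16,17,20,22]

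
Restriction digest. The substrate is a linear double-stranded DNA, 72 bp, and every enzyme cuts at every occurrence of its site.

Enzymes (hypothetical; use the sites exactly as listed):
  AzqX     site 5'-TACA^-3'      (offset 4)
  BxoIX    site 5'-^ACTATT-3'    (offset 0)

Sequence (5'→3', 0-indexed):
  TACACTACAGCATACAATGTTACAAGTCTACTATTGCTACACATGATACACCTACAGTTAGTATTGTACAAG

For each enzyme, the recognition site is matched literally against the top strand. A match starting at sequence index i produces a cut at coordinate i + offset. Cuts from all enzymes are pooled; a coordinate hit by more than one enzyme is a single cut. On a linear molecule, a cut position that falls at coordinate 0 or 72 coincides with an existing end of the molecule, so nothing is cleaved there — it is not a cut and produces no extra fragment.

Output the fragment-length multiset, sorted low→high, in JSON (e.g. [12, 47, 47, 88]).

Scan for sites:
  AzqX (TACA, off=4): starts [0, 5, 12, 20, 37, 46, 52, 66] → cuts [4, 9, 16, 24, 41, 50, 56, 70]
  BxoIX (ACTATT, off=0): starts [29] → cuts [29]

Pooled cuts: [4, 9, 16, 24, 29, 41, 50, 56, 70]

Fragment lengths:
  [0,4): 4 bp
  [4,9): 5 bp
  [9,16): 7 bp
  [16,24): 8 bp
  [24,29): 5 bp
  [29,41): 12 bp
  [41,50): 9 bp
  [50,56): 6 bp
  [56,70): 14 bp
  [70,72): 2 bp

[2,4,5,5,6,7,8,9,12,14]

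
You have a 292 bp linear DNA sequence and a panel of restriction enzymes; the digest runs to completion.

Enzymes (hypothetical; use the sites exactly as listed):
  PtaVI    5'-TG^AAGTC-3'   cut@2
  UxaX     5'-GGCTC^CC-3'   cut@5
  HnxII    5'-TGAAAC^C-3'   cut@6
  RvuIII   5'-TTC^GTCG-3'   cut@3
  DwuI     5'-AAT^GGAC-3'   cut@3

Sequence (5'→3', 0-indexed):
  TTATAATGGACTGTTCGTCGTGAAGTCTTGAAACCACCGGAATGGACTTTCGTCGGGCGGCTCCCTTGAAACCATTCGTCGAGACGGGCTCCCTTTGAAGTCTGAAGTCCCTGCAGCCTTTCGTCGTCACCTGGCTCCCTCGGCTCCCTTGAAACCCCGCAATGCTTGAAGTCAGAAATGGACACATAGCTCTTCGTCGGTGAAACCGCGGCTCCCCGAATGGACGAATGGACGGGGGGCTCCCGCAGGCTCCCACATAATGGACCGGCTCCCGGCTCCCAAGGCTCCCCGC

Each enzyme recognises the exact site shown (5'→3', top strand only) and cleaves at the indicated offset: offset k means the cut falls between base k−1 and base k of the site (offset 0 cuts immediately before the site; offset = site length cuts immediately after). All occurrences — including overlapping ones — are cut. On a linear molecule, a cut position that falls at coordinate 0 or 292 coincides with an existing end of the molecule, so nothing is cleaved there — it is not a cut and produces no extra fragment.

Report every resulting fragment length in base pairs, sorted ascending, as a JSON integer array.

Per-enzyme occurrences:
  PtaVI (TGAAGTC, off=2): starts [20, 95, 102, 166] → cuts [22, 97, 104, 168]
  UxaX (GGCTCCC, off=5): starts [58, 86, 132, 141, 209, 237, 247, 266, 273, 282] → cuts [63, 91, 137, 146, 214, 242, 252, 271, 278, 287]
  HnxII (TGAAACC, off=6): starts [28, 66, 149, 200] → cuts [34, 72, 155, 206]
  RvuIII (TTCGTCG, off=3): starts [13, 48, 74, 119, 192] → cuts [16, 51, 77, 122, 195]
  DwuI (AATGGAC, off=3): starts [4, 40, 176, 218, 226, 258] → cuts [7, 43, 179, 221, 229, 261]

Pooled cuts: [7, 16, 22, 34, 43, 51, 63, 72, 77, 91, 97, 104, 122, 137, 146, 155, 168, 179, 195, 206, 214, 221, 229, 242, 252, 261, 271, 278, 287]

Fragment lengths:
  [0,7): 7 bp
  [7,16): 9 bp
  [16,22): 6 bp
  [22,34): 12 bp
  [34,43): 9 bp
  [43,51): 8 bp
  [51,63): 12 bp
  [63,72): 9 bp
  [72,77): 5 bp
  [77,91): 14 bp
  [91,97): 6 bp
  [97,104): 7 bp
  [104,122): 18 bp
  [122,137): 15 bp
  [137,146): 9 bp
  [146,155): 9 bp
  [155,168): 13 bp
  [168,179): 11 bp
  [179,195): 16 bp
  [195,206): 11 bp
  [206,214): 8 bp
  [214,221): 7 bp
  [221,229): 8 bp
  [229,242): 13 bp
  [242,252): 10 bp
  [252,261): 9 bp
  [261,271): 10 bp
  [271,278): 7 bp
  [278,287): 9 bp
  [287,292): 5 bp

[5,5,6,6,7,7,7,7,8,8,8,9,9,9,9,9,9,9,10,10,11,11,12,12,13,13,14,15,16,18]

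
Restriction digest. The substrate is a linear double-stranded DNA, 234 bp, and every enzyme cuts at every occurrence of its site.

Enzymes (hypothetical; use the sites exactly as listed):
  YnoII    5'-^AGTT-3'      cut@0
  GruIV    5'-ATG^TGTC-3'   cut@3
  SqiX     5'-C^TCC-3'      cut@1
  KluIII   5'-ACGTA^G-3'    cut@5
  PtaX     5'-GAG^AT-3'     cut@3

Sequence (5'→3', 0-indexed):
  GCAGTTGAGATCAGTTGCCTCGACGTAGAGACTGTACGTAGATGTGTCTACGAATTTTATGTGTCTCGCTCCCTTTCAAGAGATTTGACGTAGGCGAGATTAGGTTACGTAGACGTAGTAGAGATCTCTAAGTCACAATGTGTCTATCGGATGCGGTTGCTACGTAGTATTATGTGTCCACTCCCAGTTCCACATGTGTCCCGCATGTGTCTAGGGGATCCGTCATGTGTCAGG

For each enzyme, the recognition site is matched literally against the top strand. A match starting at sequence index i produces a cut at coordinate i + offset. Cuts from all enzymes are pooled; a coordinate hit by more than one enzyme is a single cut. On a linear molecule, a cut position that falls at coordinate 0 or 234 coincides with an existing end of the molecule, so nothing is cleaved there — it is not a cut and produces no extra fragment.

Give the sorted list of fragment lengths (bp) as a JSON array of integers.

Per-enzyme occurrences:
  YnoII (AGTT, off=0): starts [2, 12, 185] → cuts [2, 12, 185]
  GruIV (ATGTGTC, off=3): starts [41, 58, 137, 171, 193, 204, 224] → cuts [44, 61, 140, 174, 196, 207, 227]
  SqiX (CTCC, off=1): starts [68, 180] → cuts [69, 181]
  KluIII (ACGTAG, off=5): starts [22, 35, 87, 106, 112, 161] → cuts [27, 40, 92, 111, 117, 166]
  PtaX (GAGAT, off=3): starts [6, 79, 95, 120] → cuts [9, 82, 98, 123]

Pooled cuts: [2, 9, 12, 27, 40, 44, 61, 69, 82, 92, 98, 111, 117, 123, 140, 166, 174, 181, 185, 196, 207, 227]

Fragment lengths:
  [0,2): 2 bp
  [2,9): 7 bp
  [9,12): 3 bp
  [12,27): 15 bp
  [27,40): 13 bp
  [40,44): 4 bp
  [44,61): 17 bp
  [61,69): 8 bp
  [69,82): 13 bp
  [82,92): 10 bp
  [92,98): 6 bp
  [98,111): 13 bp
  [111,117): 6 bp
  [117,123): 6 bp
  [123,140): 17 bp
  [140,166): 26 bp
  [166,174): 8 bp
  [174,181): 7 bp
  [181,185): 4 bp
  [185,196): 11 bp
  [196,207): 11 bp
  [207,227): 20 bp
  [227,234): 7 bp

[2,3,4,4,6,6,6,7,7,7,8,8,10,11,11,13,13,13,15,17,17,20,26]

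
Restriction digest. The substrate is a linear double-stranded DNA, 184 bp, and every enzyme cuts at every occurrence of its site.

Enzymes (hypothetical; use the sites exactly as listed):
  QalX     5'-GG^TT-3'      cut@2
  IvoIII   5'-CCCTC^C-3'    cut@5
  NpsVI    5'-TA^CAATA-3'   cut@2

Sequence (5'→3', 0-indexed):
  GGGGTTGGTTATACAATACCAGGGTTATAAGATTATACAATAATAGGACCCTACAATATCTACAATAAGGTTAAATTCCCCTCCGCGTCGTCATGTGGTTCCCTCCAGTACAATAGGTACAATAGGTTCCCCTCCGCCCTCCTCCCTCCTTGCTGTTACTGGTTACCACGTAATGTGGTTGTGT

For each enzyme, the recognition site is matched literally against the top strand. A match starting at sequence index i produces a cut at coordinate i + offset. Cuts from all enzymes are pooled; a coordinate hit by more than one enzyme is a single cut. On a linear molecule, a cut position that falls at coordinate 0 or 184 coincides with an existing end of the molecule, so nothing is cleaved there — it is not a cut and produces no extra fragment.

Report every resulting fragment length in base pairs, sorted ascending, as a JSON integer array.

Site scan:
  QalX GGTT/2: at [2, 6, 22, 68, 96, 124, 160, 176] ⇒ [4, 8, 24, 70, 98, 126, 162, 178]
  IvoIII CCCTCC/5: at [78, 100, 129, 136, 143] ⇒ [83, 105, 134, 141, 148]
  NpsVI TACAATA/2: at [11, 35, 51, 60, 108, 117] ⇒ [13, 37, 53, 62, 110, 119]

Pooled cuts: [4, 8, 13, 24, 37, 53, 62, 70, 83, 98, 105, 110, 119, 126, 134, 141, 148, 162, 178]

Fragments:
  [0,4): 4 bp
  [4,8): 4 bp
  [8,13): 5 bp
  [13,24): 11 bp
  [24,37): 13 bp
  [37,53): 16 bp
  [53,62): 9 bp
  [62,70): 8 bp
  [70,83): 13 bp
  [83,98): 15 bp
  [98,105): 7 bp
  [105,110): 5 bp
  [110,119): 9 bp
  [119,126): 7 bp
  [126,134): 8 bp
  [134,141): 7 bp
  [141,148): 7 bp
  [148,162): 14 bp
  [162,178): 16 bp
  [178,184): 6 bp

[4,4,5,5,6,7,7,7,7,8,8,9,9,11,13,13,14,15,16,16]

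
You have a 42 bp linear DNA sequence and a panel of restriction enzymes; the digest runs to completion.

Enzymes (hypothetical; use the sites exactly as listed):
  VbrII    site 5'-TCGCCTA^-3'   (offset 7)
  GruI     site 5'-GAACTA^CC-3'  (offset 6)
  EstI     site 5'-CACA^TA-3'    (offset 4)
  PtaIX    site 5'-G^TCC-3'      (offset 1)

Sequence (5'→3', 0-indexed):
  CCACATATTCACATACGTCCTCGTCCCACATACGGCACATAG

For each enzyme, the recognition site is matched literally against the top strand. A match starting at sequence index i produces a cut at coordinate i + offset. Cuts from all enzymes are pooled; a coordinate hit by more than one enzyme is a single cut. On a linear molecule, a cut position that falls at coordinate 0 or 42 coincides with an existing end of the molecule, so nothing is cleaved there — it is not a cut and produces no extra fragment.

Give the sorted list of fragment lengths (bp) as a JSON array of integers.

Site scan:
  VbrII (TCGCCTA, off=7): no sites
  GruI (GAACTACC, off=6): no sites
  EstI (CACATA, off=4): starts [1, 9, 26, 35] → cuts [5, 13, 30, 39]
  PtaIX (GTCC, off=1): starts [16, 22] → cuts [17, 23]

All cut coordinates (distinct, sorted): [5, 13, 17, 23, 30, 39]

Fragments:
  [0,5): 5 bp
  [5,13): 8 bp
  [13,17): 4 bp
  [17,23): 6 bp
  [23,30): 7 bp
  [30,39): 9 bp
  [39,42): 3 bp

[3,4,5,6,7,8,9]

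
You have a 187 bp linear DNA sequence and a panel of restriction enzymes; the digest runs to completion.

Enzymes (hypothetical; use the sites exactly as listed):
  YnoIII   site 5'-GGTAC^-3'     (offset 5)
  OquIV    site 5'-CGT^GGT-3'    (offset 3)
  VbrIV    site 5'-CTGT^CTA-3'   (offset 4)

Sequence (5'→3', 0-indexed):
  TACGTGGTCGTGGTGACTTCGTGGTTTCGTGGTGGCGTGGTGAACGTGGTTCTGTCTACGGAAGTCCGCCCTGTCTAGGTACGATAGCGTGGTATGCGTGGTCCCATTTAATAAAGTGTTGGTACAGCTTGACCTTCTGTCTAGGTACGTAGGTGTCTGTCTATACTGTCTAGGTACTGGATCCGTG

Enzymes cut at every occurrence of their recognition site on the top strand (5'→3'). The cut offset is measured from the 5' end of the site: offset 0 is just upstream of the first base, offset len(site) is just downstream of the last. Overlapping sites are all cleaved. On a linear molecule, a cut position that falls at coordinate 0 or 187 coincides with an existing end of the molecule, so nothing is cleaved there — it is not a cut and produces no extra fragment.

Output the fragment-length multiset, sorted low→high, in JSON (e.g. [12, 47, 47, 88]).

[5,6,8,8,8,8,8,8,8,9,9,9,10,11,12,15,19,26]

Site scan:
  YnoIII (GGTAC, off=5): starts [77, 120, 143, 172] → cuts [82, 125, 148, 177]
  OquIV (CGTGGT, off=3): starts [2, 8, 19, 27, 35, 44, 87, 96] → cuts [5, 11, 22, 30, 38, 47, 90, 99]
  VbrIV (CTGTCTA, off=4): starts [51, 70, 136, 156, 165] → cuts [55, 74, 140, 160, 169]

All cut coordinates (distinct, sorted): [5, 11, 22, 30, 38, 47, 55, 74, 82, 90, 99, 125, 140, 148, 160, 169, 177]

Fragment lengths:
  [0,5): 5 bp
  [5,11): 6 bp
  [11,22): 11 bp
  [22,30): 8 bp
  [30,38): 8 bp
  [38,47): 9 bp
  [47,55): 8 bp
  [55,74): 19 bp
  [74,82): 8 bp
  [82,90): 8 bp
  [90,99): 9 bp
  [99,125): 26 bp
  [125,140): 15 bp
  [140,148): 8 bp
  [148,160): 12 bp
  [160,169): 9 bp
  [169,177): 8 bp
  [177,187): 10 bp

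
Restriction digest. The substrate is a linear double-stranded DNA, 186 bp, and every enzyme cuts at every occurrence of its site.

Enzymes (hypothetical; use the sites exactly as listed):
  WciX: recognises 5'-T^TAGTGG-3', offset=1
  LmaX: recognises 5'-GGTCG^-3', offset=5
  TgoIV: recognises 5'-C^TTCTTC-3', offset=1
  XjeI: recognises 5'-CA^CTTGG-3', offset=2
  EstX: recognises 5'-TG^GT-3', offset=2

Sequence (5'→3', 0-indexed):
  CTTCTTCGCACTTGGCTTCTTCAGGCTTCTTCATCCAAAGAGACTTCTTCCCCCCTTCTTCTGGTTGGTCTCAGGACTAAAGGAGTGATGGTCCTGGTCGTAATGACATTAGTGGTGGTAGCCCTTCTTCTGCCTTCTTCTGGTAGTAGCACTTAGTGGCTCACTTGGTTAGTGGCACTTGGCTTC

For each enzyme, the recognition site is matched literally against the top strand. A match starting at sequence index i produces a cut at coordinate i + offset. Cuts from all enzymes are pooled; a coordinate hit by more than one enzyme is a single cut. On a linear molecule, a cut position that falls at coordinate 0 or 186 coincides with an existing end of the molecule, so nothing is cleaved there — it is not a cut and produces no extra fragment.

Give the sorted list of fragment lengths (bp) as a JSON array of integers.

Scan for sites:
  WciX TTAGTGG/1: at [108, 152, 168] ⇒ [109, 153, 169]
  LmaX GGTCG/5: at [95] ⇒ [100]
  TgoIV CTTCTTC/1: at [0, 15, 25, 43, 54, 123, 133] ⇒ [1, 16, 26, 44, 55, 124, 134]
  XjeI CACTTGG/2: at [8, 161, 175] ⇒ [10, 163, 177]
  EstX TGGT/2: at [61, 65, 88, 94, 112, 115, 140, 165] ⇒ [63, 67, 90, 96, 114, 117, 142, 167]

Pooled cuts: [1, 10, 16, 26, 44, 55, 63, 67, 90, 96, 100, 109, 114, 117, 124, 134, 142, 153, 163, 167, 169, 177]

Fragment lengths:
  [0,1): 1 bp
  [1,10): 9 bp
  [10,16): 6 bp
  [16,26): 10 bp
  [26,44): 18 bp
  [44,55): 11 bp
  [55,63): 8 bp
  [63,67): 4 bp
  [67,90): 23 bp
  [90,96): 6 bp
  [96,100): 4 bp
  [100,109): 9 bp
  [109,114): 5 bp
  [114,117): 3 bp
  [117,124): 7 bp
  [124,134): 10 bp
  [134,142): 8 bp
  [142,153): 11 bp
  [153,163): 10 bp
  [163,167): 4 bp
  [167,169): 2 bp
  [169,177): 8 bp
  [177,186): 9 bp

[1,2,3,4,4,4,5,6,6,7,8,8,8,9,9,9,10,10,10,11,11,18,23]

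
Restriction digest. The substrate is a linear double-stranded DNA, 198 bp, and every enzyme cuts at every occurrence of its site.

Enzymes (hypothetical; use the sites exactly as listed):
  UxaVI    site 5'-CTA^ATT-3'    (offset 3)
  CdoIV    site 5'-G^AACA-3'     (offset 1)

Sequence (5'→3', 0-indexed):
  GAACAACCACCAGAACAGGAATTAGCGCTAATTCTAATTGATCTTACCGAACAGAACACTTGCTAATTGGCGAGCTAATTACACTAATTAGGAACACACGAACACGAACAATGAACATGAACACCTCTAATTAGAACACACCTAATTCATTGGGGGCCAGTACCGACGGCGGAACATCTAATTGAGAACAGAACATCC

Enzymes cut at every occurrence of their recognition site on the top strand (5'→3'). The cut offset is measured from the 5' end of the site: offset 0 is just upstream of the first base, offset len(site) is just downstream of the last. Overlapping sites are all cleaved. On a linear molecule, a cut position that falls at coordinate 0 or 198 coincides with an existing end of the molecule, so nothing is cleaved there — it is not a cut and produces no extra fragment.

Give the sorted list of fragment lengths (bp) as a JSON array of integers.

[1,5,5,5,6,6,6,6,6,7,7,8,8,9,10,10,11,12,12,13,17,28]

Scan for sites:
  UxaVI CTAATT/3: at [27, 33, 62, 74, 83, 126, 141, 177] ⇒ [30, 36, 65, 77, 86, 129, 144, 180]
  CdoIV GAACA/1: at [0, 12, 48, 53, 91, 99, 105, 112, 118, 133, 171, 185, 190] ⇒ [1, 13, 49, 54, 92, 100, 106, 113, 119, 134, 172, 186, 191]

Pooled cuts: [1, 13, 30, 36, 49, 54, 65, 77, 86, 92, 100, 106, 113, 119, 129, 134, 144, 172, 180, 186, 191]

Fragments:
  [0,1): 1 bp
  [1,13): 12 bp
  [13,30): 17 bp
  [30,36): 6 bp
  [36,49): 13 bp
  [49,54): 5 bp
  [54,65): 11 bp
  [65,77): 12 bp
  [77,86): 9 bp
  [86,92): 6 bp
  [92,100): 8 bp
  [100,106): 6 bp
  [106,113): 7 bp
  [113,119): 6 bp
  [119,129): 10 bp
  [129,134): 5 bp
  [134,144): 10 bp
  [144,172): 28 bp
  [172,180): 8 bp
  [180,186): 6 bp
  [186,191): 5 bp
  [191,198): 7 bp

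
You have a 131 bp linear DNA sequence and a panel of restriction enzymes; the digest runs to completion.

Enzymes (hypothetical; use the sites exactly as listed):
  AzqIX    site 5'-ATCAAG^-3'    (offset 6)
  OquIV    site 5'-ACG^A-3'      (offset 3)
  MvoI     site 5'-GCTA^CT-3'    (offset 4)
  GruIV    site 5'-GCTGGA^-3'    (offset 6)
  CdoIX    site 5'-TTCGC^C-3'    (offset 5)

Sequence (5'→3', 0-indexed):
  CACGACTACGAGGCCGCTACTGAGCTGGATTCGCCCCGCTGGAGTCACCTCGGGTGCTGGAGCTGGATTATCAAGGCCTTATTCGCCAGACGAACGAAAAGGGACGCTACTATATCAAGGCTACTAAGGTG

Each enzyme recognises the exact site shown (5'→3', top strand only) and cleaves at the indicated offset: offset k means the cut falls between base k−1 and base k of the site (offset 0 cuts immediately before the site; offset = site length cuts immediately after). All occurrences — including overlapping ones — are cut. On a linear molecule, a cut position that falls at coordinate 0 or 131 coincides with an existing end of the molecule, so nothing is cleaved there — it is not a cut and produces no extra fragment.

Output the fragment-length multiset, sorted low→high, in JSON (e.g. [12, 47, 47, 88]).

Scan for sites:
  AzqIX ATCAAG/6: at [69, 113] ⇒ [75, 119]
  OquIV ACGA/3: at [1, 7, 89, 93] ⇒ [4, 10, 92, 96]
  MvoI GCTACT/4: at [15, 105, 119] ⇒ [19, 109, 123]
  GruIV GCTGGA/6: at [23, 37, 55, 61] ⇒ [29, 43, 61, 67]
  CdoIX TTCGCC/5: at [29, 81] ⇒ [34, 86]

All cut coordinates (distinct, sorted): [4, 10, 19, 29, 34, 43, 61, 67, 75, 86, 92, 96, 109, 119, 123]

Fragments:
  [0,4): 4 bp
  [4,10): 6 bp
  [10,19): 9 bp
  [19,29): 10 bp
  [29,34): 5 bp
  [34,43): 9 bp
  [43,61): 18 bp
  [61,67): 6 bp
  [67,75): 8 bp
  [75,86): 11 bp
  [86,92): 6 bp
  [92,96): 4 bp
  [96,109): 13 bp
  [109,119): 10 bp
  [119,123): 4 bp
  [123,131): 8 bp

[4,4,4,5,6,6,6,8,8,9,9,10,10,11,13,18]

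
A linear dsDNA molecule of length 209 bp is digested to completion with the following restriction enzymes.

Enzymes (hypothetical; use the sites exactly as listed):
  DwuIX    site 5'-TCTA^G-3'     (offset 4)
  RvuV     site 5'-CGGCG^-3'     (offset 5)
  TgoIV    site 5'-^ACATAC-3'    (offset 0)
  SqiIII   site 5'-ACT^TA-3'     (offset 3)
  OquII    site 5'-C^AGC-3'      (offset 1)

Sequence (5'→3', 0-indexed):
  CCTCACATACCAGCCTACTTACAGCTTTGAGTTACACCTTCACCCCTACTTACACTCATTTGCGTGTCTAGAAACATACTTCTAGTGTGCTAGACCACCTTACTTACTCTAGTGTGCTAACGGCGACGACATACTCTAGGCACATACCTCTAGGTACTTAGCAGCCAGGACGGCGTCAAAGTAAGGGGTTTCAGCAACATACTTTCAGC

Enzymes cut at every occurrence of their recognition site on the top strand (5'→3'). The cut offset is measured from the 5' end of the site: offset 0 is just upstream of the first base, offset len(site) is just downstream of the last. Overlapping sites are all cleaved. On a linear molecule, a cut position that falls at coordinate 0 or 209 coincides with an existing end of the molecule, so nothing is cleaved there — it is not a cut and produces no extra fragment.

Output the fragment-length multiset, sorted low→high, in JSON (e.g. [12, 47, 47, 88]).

Scan for sites:
  DwuIX TCTAG/4: at [66, 80, 107, 134, 148] ⇒ [70, 84, 111, 138, 152]
  RvuV CGGCG/5: at [120, 170] ⇒ [125, 175]
  TgoIV ACATAC/0: at [4, 73, 128, 141, 196] ⇒ [4, 73, 128, 141, 196]
  SqiIII ACTTA/3: at [16, 47, 101, 155] ⇒ [19, 50, 104, 158]
  OquII CAGC/1: at [10, 21, 161, 191, 205] ⇒ [11, 22, 162, 192, 206]

Pooled cuts: [4, 11, 19, 22, 50, 70, 73, 84, 104, 111, 125, 128, 138, 141, 152, 158, 162, 175, 192, 196, 206]

Fragment lengths:
  [0,4): 4 bp
  [4,11): 7 bp
  [11,19): 8 bp
  [19,22): 3 bp
  [22,50): 28 bp
  [50,70): 20 bp
  [70,73): 3 bp
  [73,84): 11 bp
  [84,104): 20 bp
  [104,111): 7 bp
  [111,125): 14 bp
  [125,128): 3 bp
  [128,138): 10 bp
  [138,141): 3 bp
  [141,152): 11 bp
  [152,158): 6 bp
  [158,162): 4 bp
  [162,175): 13 bp
  [175,192): 17 bp
  [192,196): 4 bp
  [196,206): 10 bp
  [206,209): 3 bp

[3,3,3,3,3,4,4,4,6,7,7,8,10,10,11,11,13,14,17,20,20,28]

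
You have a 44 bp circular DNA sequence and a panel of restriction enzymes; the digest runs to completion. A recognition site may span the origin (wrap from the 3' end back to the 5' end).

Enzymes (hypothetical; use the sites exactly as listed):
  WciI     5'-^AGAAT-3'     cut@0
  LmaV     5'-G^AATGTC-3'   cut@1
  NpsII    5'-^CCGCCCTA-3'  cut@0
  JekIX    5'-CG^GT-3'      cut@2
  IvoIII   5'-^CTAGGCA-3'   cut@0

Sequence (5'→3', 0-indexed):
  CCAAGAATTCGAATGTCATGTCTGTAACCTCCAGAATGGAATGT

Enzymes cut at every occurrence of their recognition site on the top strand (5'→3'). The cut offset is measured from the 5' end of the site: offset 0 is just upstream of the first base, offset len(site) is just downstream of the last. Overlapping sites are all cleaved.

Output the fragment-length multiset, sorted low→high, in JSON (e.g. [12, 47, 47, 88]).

[7,8,8,21]

Per-enzyme occurrences:
  WciI AGAAT/0: at [3, 32] ⇒ [3, 32]
  LmaV GAATGTC/1: at [10, 38] ⇒ [11, 39]
  NpsII (CCGCCCTA, off=0): no sites
  JekIX (CGGT, off=2): no sites
  IvoIII (CTAGGCA, off=0): no sites

All cut coordinates (distinct, sorted): [3, 11, 32, 39]

Fragments:
  3→11: 8 bp
  11→32: 21 bp
  32→39: 7 bp
  39→3 (wrap): 44-39+3 = 8 bp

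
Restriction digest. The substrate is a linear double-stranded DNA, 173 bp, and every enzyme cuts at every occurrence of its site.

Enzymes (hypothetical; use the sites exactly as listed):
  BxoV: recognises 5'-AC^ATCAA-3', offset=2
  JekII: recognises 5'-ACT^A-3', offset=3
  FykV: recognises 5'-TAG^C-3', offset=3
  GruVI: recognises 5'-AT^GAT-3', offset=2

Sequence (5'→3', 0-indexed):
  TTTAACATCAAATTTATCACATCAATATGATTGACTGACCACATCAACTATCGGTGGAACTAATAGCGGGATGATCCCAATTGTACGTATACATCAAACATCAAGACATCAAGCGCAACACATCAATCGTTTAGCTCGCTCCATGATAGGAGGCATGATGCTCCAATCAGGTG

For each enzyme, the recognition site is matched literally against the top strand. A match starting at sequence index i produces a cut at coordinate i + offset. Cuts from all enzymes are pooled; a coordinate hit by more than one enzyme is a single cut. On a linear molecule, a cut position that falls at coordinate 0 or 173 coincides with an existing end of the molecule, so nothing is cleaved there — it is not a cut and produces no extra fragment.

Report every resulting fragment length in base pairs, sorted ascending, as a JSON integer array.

Site scan:
  BxoV (ACATCAA, off=2): starts [4, 18, 40, 90, 97, 105, 119] → cuts [6, 20, 42, 92, 99, 107, 121]
  JekII (ACTA, off=3): starts [46, 58] → cuts [49, 61]
  FykV (TAGC, off=3): starts [63, 131] → cuts [66, 134]
  GruVI (ATGAT, off=2): starts [26, 70, 142, 154] → cuts [28, 72, 144, 156]

All cut coordinates (distinct, sorted): [6, 20, 28, 42, 49, 61, 66, 72, 92, 99, 107, 121, 134, 144, 156]

Fragments:
  [0,6): 6 bp
  [6,20): 14 bp
  [20,28): 8 bp
  [28,42): 14 bp
  [42,49): 7 bp
  [49,61): 12 bp
  [61,66): 5 bp
  [66,72): 6 bp
  [72,92): 20 bp
  [92,99): 7 bp
  [99,107): 8 bp
  [107,121): 14 bp
  [121,134): 13 bp
  [134,144): 10 bp
  [144,156): 12 bp
  [156,173): 17 bp

[5,6,6,7,7,8,8,10,12,12,13,14,14,14,17,20]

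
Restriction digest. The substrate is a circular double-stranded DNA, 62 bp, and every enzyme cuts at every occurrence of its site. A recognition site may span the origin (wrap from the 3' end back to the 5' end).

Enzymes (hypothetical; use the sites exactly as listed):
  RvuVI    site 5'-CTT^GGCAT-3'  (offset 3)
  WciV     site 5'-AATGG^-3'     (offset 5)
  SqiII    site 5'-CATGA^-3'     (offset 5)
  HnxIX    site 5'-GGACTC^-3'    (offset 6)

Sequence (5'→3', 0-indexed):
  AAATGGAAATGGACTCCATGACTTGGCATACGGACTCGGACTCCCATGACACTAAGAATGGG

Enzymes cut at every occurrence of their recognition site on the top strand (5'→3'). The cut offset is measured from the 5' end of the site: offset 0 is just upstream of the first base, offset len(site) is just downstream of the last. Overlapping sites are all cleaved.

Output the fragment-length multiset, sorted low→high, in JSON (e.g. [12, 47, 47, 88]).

[3,4,5,6,6,6,7,12,13]

Scan for sites:
  RvuVI (CTTGGCAT, off=3): starts [21] → cuts [24]
  WciV (AATGG, off=5): starts [1, 7, 56] → cuts [6, 12, 61]
  SqiII (CATGA, off=5): starts [16, 44] → cuts [21, 49]
  HnxIX (GGACTC, off=6): starts [10, 31, 37] → cuts [16, 37, 43]

Pooled cuts: [6, 12, 16, 21, 24, 37, 43, 49, 61]

Fragment lengths:
  6→12: 6 bp
  12→16: 4 bp
  16→21: 5 bp
  21→24: 3 bp
  24→37: 13 bp
  37→43: 6 bp
  43→49: 6 bp
  49→61: 12 bp
  61→6 (wrap): 62-61+6 = 7 bp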